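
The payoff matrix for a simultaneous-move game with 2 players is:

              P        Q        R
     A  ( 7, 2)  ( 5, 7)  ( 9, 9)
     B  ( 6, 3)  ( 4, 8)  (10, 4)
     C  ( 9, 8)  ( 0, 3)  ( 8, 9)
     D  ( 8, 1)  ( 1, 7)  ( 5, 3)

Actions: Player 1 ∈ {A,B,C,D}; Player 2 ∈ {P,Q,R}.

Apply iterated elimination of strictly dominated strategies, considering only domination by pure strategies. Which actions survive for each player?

P2 drop P (R beats it: A:9>2 B:4>3 C:9>8 D:3>1)
P1 drop C (A beats it: Q:5>0 R:9>8)
P1 drop D (A beats it: Q:5>1 R:9>5)
P1→{A,B} P2→{Q,R}

Survivors P1:{A,B} P2:{Q,R}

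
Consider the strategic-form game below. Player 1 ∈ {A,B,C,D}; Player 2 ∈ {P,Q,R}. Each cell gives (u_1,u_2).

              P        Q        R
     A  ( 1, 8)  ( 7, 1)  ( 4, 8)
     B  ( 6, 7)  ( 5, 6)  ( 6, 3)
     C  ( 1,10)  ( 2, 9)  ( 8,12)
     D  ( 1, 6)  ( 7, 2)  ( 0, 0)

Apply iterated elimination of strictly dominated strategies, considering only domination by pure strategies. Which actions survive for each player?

Survivors P1:{B,C} P2:{P,R}

P2 drop Q (P beats it: A:8>1 B:7>6 C:10>9 D:6>2)
P1 drop A (B beats it: P:6>1 R:6>4)
P1 drop D (B beats it: P:6>1 R:6>0)
P1→{B,C} P2→{P,R}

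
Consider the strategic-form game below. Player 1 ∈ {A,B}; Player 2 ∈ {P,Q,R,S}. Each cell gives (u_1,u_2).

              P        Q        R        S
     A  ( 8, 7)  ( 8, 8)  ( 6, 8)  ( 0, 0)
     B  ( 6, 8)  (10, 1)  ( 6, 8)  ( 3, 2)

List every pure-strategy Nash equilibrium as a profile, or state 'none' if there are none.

(A,P): not NE [P2→R gives 8>7]
(A,Q): not NE [P1→B gives 10>8]
(A,R): NE
(A,S): not NE [P1→B gives 3>0; P2→R gives 8>0]
(B,P): not NE [P1→A gives 8>6]
(B,Q): not NE [P2→R gives 8>1]
(B,R): NE
(B,S): not NE [P2→R gives 8>2]

NE set: (A,R), (B,R)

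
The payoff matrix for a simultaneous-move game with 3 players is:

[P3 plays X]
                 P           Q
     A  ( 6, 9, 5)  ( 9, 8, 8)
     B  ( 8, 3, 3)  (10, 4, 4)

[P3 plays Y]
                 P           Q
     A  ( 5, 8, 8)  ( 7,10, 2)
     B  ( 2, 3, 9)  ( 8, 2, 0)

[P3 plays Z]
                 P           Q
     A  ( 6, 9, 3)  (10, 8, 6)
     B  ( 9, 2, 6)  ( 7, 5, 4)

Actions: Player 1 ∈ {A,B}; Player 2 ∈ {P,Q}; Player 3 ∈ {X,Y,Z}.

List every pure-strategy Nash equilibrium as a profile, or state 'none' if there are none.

(A,P,X): not NE [P1→B gives 8>6; P3→Y gives 8>5]
(A,P,Y): not NE [P2→Q gives 10>8]
(A,P,Z): not NE [P1→B gives 9>6; P3→Y gives 8>3]
(A,Q,X): not NE [P1→B gives 10>9; P2→P gives 9>8]
(A,Q,Y): not NE [P1→B gives 8>7; P3→X gives 8>2]
(A,Q,Z): not NE [P2→P gives 9>8; P3→X gives 8>6]
(B,P,X): not NE [P2→Q gives 4>3; P3→Y gives 9>3]
(B,P,Y): not NE [P1→A gives 5>2]
(B,P,Z): not NE [P2→Q gives 5>2; P3→Y gives 9>6]
(B,Q,X): NE
(B,Q,Y): not NE [P2→P gives 3>2; P3→Z gives 4>0]
(B,Q,Z): not NE [P1→A gives 10>7]

PSNE = {(B,Q,X)}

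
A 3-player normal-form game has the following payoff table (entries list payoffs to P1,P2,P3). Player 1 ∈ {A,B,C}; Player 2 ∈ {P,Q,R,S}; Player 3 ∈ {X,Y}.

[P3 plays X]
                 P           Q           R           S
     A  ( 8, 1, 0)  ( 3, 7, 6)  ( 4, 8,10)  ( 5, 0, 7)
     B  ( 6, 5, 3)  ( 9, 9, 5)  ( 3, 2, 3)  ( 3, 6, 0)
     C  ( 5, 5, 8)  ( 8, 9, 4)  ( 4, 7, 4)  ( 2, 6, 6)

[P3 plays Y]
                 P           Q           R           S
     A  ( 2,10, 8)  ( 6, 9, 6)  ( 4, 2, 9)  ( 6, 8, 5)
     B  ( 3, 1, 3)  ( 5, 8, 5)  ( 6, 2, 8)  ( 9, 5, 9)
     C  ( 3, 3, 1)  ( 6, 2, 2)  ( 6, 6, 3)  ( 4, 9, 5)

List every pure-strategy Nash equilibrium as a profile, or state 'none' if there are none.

(A,P,X): not NE [P2→R gives 8>1; P3→Y gives 8>0]
(A,P,Y): not NE [P1→C gives 3>2]
(A,Q,X): not NE [P1→B gives 9>3; P2→R gives 8>7]
(A,Q,Y): not NE [P2→P gives 10>9]
(A,R,X): NE
(A,R,Y): not NE [P1→C gives 6>4; P2→P gives 10>2; P3→X gives 10>9]
(A,S,X): not NE [P2→R gives 8>0]
(A,S,Y): not NE [P1→B gives 9>6; P2→P gives 10>8; P3→X gives 7>5]
(B,P,X): not NE [P1→A gives 8>6; P2→Q gives 9>5]
(B,P,Y): not NE [P2→Q gives 8>1]
(B,Q,X): NE
(B,Q,Y): not NE [P1→C gives 6>5]
(B,R,X): not NE [P1→C gives 4>3; P2→Q gives 9>2; P3→Y gives 8>3]
(B,R,Y): not NE [P2→Q gives 8>2]
(B,S,X): not NE [P1→A gives 5>3; P2→Q gives 9>6; P3→Y gives 9>0]
(B,S,Y): not NE [P2→Q gives 8>5]
(C,P,X): not NE [P1→A gives 8>5; P2→Q gives 9>5]
(C,P,Y): not NE [P2→S gives 9>3; P3→X gives 8>1]
(C,Q,X): not NE [P1→B gives 9>8]
(C,Q,Y): not NE [P2→S gives 9>2; P3→X gives 4>2]
(C,R,X): not NE [P2→Q gives 9>7]
(C,R,Y): not NE [P2→S gives 9>6; P3→X gives 4>3]
(C,S,X): not NE [P1→A gives 5>2; P2→Q gives 9>6]
(C,S,Y): not NE [P1→B gives 9>4; P3→X gives 6>5]

PSNE = {(A,R,X), (B,Q,X)}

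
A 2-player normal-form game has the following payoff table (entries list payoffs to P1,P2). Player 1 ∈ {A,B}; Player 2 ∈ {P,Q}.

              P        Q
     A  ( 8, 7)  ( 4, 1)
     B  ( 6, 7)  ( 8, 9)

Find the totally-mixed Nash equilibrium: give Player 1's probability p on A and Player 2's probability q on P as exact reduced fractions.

P1 mixes 1/4 on A; P2 mixes 2/3 on P

P1 indiff ⇒ q·8+(1-q)·4 = q·6+(1-q)·8 ⇒ q(2) = (1-q)(4) ⇒ q = 2/3
P2 indiff ⇒ p·7+(1-p)·7 = p·1+(1-p)·9 ⇒ p(6) = (1-p)(2) ⇒ p = 1/4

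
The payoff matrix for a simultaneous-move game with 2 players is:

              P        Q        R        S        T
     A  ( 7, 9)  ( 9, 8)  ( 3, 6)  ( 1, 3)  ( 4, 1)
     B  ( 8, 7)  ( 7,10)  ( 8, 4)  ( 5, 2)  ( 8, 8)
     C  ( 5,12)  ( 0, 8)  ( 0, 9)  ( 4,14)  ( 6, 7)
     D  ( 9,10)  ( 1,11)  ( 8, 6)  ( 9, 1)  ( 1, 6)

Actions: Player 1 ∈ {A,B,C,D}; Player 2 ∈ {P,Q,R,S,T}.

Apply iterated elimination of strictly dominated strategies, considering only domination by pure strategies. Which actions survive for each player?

Survivors P1:{A,B,D} P2:{P,Q}

P1 drop C (B beats it: P:8>5 Q:7>0 R:8>0 S:5>4 T:8>6)
P2 drop R (P beats it: A:9>6 B:7>4 D:10>6)
P2 drop S (P beats it: A:9>3 B:7>2 D:10>1)
P2 drop T (Q beats it: A:8>1 B:10>8 D:11>6)
P1→{A,B,D} P2→{P,Q}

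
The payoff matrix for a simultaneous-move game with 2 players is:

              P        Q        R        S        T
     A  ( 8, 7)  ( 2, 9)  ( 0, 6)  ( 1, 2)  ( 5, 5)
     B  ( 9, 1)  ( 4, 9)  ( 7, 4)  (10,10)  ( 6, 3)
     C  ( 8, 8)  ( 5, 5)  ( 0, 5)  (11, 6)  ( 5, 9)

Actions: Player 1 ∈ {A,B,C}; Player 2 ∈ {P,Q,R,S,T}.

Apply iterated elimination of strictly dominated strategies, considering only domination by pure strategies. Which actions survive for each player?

Survivors P1:{B,C} P2:{S,T}

P1 drop A (B beats it: P:9>8 Q:4>2 R:7>0 S:10>1 T:6>5)
P2 drop P (T beats it: B:3>1 C:9>8)
P2 drop Q (S beats it: B:10>9 C:6>5)
P2 drop R (S beats it: B:10>4 C:6>5)
P1→{B,C} P2→{S,T}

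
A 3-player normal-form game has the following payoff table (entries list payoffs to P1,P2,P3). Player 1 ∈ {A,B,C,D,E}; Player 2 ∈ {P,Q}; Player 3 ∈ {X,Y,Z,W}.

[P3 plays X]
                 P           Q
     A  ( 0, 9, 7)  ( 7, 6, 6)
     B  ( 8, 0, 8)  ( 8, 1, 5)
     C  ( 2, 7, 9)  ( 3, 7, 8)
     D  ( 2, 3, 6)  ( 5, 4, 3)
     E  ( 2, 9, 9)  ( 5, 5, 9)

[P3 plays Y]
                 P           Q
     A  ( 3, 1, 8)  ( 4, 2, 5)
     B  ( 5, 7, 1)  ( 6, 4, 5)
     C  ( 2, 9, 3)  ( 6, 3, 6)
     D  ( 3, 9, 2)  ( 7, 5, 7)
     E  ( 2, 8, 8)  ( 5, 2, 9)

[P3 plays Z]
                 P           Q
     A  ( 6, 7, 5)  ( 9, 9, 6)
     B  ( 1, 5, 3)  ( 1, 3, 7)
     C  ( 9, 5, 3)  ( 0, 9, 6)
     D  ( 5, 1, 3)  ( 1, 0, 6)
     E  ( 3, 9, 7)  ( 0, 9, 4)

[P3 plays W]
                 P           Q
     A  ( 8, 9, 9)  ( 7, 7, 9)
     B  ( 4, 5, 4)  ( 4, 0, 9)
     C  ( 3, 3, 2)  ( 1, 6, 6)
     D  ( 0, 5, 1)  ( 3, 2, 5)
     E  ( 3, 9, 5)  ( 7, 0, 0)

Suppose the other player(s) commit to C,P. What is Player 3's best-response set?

u_3(X vs C,P) = 9
u_3(Y vs C,P) = 3
u_3(Z vs C,P) = 3
u_3(W vs C,P) = 2
max payoff 9 at {X}

BR_3 = {X}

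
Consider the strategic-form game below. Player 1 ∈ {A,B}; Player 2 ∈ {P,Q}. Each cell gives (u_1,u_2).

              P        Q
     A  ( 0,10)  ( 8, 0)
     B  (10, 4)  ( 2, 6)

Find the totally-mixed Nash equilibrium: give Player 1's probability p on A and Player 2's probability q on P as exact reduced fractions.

P1 indiff ⇒ q·0+(1-q)·8 = q·10+(1-q)·2 ⇒ q(-10) = (1-q)(-6) ⇒ q = 3/8
P2 indiff ⇒ p·10+(1-p)·4 = p·0+(1-p)·6 ⇒ p(10) = (1-p)(2) ⇒ p = 1/6

p=1/6, q=3/8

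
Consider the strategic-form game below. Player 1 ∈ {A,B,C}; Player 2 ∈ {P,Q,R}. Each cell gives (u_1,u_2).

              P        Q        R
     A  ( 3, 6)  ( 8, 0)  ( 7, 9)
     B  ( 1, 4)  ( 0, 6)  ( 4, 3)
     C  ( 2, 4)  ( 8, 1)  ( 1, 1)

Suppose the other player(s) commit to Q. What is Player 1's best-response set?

u_1(A vs Q) = 8
u_1(B vs Q) = 0
u_1(C vs Q) = 8
max payoff 8 at {A,C}

BR_1 = {A,C}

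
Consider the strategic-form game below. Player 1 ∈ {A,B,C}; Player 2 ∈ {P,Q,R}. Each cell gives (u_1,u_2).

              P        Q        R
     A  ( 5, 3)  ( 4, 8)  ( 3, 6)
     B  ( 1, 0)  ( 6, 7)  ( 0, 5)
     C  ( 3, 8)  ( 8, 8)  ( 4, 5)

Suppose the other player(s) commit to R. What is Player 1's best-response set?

u_1(A vs R) = 3
u_1(B vs R) = 0
u_1(C vs R) = 4
max payoff 4 at {C}

P1 best: {C}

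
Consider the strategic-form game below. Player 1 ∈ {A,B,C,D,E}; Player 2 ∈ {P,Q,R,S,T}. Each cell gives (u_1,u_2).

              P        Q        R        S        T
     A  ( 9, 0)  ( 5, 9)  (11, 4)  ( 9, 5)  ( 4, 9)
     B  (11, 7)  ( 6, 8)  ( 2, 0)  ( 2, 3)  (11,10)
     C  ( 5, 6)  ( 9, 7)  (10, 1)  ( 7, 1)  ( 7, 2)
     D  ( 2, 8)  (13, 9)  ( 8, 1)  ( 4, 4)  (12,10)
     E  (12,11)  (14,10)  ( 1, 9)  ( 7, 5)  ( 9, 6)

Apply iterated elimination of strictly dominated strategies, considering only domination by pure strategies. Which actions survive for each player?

P2 drop R (Q beats it: A:9>4 B:8>0 C:7>1 D:9>1 E:10>9)
P2 drop S (Q beats it: A:9>5 B:8>3 C:7>1 D:9>4 E:10>5)
P1 drop A (B beats it: P:11>9 Q:6>5 T:11>4)
P1 drop C (E beats it: P:12>5 Q:14>9 T:9>7)
P1→{B,D,E} P2→{P,Q,T}

Survivors P1:{B,D,E} P2:{P,Q,T}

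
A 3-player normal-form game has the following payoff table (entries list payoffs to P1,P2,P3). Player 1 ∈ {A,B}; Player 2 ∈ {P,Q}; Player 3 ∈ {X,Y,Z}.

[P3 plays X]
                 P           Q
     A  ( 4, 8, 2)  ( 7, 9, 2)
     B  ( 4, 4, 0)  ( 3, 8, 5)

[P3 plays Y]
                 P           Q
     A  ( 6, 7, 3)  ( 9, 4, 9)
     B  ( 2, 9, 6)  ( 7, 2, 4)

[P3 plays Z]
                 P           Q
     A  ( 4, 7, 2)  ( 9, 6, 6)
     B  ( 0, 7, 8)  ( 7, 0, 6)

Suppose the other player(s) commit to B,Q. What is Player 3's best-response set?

P3 best: {Z}

u_3(X vs B,Q) = 5
u_3(Y vs B,Q) = 4
u_3(Z vs B,Q) = 6
max payoff 6 at {Z}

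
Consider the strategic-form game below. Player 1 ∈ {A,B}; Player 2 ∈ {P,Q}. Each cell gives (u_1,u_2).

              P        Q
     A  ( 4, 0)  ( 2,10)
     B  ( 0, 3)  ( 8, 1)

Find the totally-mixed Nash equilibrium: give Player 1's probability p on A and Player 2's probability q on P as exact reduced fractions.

P1 indiff ⇒ q·4+(1-q)·2 = q·0+(1-q)·8 ⇒ q(4) = (1-q)(6) ⇒ q = 3/5
P2 indiff ⇒ p·0+(1-p)·3 = p·10+(1-p)·1 ⇒ p(-10) = (1-p)(-2) ⇒ p = 1/6

p=1/6, q=3/5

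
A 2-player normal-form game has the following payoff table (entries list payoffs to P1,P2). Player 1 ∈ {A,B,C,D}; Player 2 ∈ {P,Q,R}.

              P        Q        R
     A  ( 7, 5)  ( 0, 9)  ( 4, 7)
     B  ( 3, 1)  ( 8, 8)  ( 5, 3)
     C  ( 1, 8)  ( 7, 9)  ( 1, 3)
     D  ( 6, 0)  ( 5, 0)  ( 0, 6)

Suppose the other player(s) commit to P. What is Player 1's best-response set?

u_1(A vs P) = 7
u_1(B vs P) = 3
u_1(C vs P) = 1
u_1(D vs P) = 6
max payoff 7 at {A}

BR_1 = {A}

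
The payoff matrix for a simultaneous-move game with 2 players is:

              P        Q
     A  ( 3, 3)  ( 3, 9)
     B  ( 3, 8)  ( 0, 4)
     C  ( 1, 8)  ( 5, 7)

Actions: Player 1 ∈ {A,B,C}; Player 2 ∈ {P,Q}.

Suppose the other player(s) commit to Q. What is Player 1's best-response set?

argmax u_1 = {C}

u_1(A vs Q) = 3
u_1(B vs Q) = 0
u_1(C vs Q) = 5
max payoff 5 at {C}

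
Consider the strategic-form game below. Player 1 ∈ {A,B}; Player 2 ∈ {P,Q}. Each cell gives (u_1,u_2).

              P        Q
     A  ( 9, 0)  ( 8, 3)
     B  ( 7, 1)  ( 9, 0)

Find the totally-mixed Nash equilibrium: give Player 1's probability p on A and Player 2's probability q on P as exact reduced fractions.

P1 indiff ⇒ q·9+(1-q)·8 = q·7+(1-q)·9 ⇒ q(2) = (1-q)(1) ⇒ q = 1/3
P2 indiff ⇒ p·0+(1-p)·1 = p·3+(1-p)·0 ⇒ p(-3) = (1-p)(-1) ⇒ p = 1/4

(p,q) = (1/4, 1/3)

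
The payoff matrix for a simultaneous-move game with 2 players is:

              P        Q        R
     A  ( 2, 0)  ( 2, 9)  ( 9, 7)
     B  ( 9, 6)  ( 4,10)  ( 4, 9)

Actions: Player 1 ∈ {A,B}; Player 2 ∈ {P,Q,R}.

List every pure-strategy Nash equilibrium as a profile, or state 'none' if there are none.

(A,P): not NE [P1→B gives 9>2; P2→Q gives 9>0]
(A,Q): not NE [P1→B gives 4>2]
(A,R): not NE [P2→Q gives 9>7]
(B,P): not NE [P2→Q gives 10>6]
(B,Q): NE
(B,R): not NE [P1→A gives 9>4; P2→Q gives 10>9]

PSNE = {(B,Q)}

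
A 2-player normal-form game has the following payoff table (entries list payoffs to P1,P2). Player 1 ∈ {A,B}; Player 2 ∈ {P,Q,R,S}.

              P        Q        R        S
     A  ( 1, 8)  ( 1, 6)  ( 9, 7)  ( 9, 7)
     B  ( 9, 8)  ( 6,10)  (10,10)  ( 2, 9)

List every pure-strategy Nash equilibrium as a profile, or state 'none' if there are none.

Nash profiles: (B,Q), (B,R)

(A,P): not NE [P1→B gives 9>1]
(A,Q): not NE [P1→B gives 6>1; P2→P gives 8>6]
(A,R): not NE [P1→B gives 10>9; P2→P gives 8>7]
(A,S): not NE [P2→P gives 8>7]
(B,P): not NE [P2→R gives 10>8]
(B,Q): NE
(B,R): NE
(B,S): not NE [P1→A gives 9>2; P2→R gives 10>9]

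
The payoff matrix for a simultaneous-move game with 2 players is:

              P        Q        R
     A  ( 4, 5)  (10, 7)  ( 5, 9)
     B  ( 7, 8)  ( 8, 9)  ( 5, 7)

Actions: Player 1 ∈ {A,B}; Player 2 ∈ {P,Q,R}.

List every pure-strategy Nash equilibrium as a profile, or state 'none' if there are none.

(A,P): not NE [P1→B gives 7>4; P2→R gives 9>5]
(A,Q): not NE [P2→R gives 9>7]
(A,R): NE
(B,P): not NE [P2→Q gives 9>8]
(B,Q): not NE [P1→A gives 10>8]
(B,R): not NE [P2→Q gives 9>7]

PSNE = {(A,R)}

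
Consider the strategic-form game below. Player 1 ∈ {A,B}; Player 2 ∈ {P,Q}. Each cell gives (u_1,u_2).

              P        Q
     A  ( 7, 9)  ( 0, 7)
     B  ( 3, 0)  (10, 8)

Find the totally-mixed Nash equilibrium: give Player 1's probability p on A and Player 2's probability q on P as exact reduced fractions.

P1 indiff ⇒ q·7+(1-q)·0 = q·3+(1-q)·10 ⇒ q(4) = (1-q)(10) ⇒ q = 5/7
P2 indiff ⇒ p·9+(1-p)·0 = p·7+(1-p)·8 ⇒ p(2) = (1-p)(8) ⇒ p = 4/5

P1 mixes 4/5 on A; P2 mixes 5/7 on P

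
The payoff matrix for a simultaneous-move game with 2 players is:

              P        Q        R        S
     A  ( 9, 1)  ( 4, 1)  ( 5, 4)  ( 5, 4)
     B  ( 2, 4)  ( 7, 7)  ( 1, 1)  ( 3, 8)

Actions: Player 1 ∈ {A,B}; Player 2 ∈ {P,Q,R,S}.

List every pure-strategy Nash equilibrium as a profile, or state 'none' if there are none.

PSNE = {(A,R), (A,S)}

(A,P): not NE [P2→S gives 4>1]
(A,Q): not NE [P1→B gives 7>4; P2→S gives 4>1]
(A,R): NE
(A,S): NE
(B,P): not NE [P1→A gives 9>2; P2→S gives 8>4]
(B,Q): not NE [P2→S gives 8>7]
(B,R): not NE [P1→A gives 5>1; P2→S gives 8>1]
(B,S): not NE [P1→A gives 5>3]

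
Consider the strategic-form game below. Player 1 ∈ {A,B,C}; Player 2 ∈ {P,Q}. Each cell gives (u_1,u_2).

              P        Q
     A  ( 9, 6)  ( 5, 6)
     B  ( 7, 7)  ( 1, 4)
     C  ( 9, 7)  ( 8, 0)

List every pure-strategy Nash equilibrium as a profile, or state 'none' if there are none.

(A,P): NE
(A,Q): not NE [P1→C gives 8>5]
(B,P): not NE [P1→C gives 9>7]
(B,Q): not NE [P1→C gives 8>1; P2→P gives 7>4]
(C,P): NE
(C,Q): not NE [P2→P gives 7>0]

Nash profiles: (A,P), (C,P)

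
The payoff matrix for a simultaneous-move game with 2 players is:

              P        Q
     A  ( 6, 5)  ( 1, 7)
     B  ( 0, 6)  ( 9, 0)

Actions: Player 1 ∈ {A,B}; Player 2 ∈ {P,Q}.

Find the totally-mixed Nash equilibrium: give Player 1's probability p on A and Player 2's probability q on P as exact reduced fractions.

P1 indiff ⇒ q·6+(1-q)·1 = q·0+(1-q)·9 ⇒ q(6) = (1-q)(8) ⇒ q = 4/7
P2 indiff ⇒ p·5+(1-p)·6 = p·7+(1-p)·0 ⇒ p(-2) = (1-p)(-6) ⇒ p = 3/4

p=3/4, q=4/7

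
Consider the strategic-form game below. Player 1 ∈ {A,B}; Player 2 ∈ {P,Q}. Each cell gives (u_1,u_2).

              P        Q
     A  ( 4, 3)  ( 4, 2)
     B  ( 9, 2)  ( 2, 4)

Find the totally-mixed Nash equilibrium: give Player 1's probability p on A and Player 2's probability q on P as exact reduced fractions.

p=2/3, q=2/7

P1 indiff ⇒ q·4+(1-q)·4 = q·9+(1-q)·2 ⇒ q(-5) = (1-q)(-2) ⇒ q = 2/7
P2 indiff ⇒ p·3+(1-p)·2 = p·2+(1-p)·4 ⇒ p(1) = (1-p)(2) ⇒ p = 2/3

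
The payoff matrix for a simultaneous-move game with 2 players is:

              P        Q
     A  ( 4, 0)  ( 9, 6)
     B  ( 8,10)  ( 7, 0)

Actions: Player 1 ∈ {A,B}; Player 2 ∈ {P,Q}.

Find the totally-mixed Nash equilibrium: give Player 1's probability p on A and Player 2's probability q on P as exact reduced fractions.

p=5/8, q=1/3

P1 indiff ⇒ q·4+(1-q)·9 = q·8+(1-q)·7 ⇒ q(-4) = (1-q)(-2) ⇒ q = 1/3
P2 indiff ⇒ p·0+(1-p)·10 = p·6+(1-p)·0 ⇒ p(-6) = (1-p)(-10) ⇒ p = 5/8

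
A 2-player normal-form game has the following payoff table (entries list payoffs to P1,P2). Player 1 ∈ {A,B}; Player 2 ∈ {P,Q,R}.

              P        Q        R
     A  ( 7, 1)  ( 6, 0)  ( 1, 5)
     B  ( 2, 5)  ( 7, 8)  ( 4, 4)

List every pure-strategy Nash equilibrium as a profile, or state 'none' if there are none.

NE set: (B,Q)

(A,P): not NE [P2→R gives 5>1]
(A,Q): not NE [P1→B gives 7>6; P2→R gives 5>0]
(A,R): not NE [P1→B gives 4>1]
(B,P): not NE [P1→A gives 7>2; P2→Q gives 8>5]
(B,Q): NE
(B,R): not NE [P2→Q gives 8>4]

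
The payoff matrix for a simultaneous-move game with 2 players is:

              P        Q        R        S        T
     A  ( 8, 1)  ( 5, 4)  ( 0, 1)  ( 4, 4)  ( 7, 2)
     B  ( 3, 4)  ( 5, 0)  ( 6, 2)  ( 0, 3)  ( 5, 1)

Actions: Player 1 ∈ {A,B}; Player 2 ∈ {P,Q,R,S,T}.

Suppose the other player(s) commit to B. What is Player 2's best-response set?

BR_2 = {P}

u_2(P vs B) = 4
u_2(Q vs B) = 0
u_2(R vs B) = 2
u_2(S vs B) = 3
u_2(T vs B) = 1
max payoff 4 at {P}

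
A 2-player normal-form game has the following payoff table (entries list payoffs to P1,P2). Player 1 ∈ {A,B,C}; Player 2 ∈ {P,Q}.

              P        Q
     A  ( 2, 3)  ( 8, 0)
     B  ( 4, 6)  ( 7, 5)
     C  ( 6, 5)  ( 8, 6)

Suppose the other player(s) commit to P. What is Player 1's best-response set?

u_1(A vs P) = 2
u_1(B vs P) = 4
u_1(C vs P) = 6
max payoff 6 at {C}

BR_1 = {C}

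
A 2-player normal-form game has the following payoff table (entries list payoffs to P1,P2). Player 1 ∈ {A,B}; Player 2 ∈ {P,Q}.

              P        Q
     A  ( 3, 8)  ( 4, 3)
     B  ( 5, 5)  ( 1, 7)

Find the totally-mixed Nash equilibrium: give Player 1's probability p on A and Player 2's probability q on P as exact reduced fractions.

p=2/7, q=3/5

P1 indiff ⇒ q·3+(1-q)·4 = q·5+(1-q)·1 ⇒ q(-2) = (1-q)(-3) ⇒ q = 3/5
P2 indiff ⇒ p·8+(1-p)·5 = p·3+(1-p)·7 ⇒ p(5) = (1-p)(2) ⇒ p = 2/7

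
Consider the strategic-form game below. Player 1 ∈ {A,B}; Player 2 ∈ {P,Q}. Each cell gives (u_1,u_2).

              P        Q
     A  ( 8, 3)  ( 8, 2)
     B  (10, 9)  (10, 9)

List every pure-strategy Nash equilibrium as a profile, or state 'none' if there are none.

(A,P): not NE [P1→B gives 10>8]
(A,Q): not NE [P1→B gives 10>8; P2→P gives 3>2]
(B,P): NE
(B,Q): NE

Nash profiles: (B,P), (B,Q)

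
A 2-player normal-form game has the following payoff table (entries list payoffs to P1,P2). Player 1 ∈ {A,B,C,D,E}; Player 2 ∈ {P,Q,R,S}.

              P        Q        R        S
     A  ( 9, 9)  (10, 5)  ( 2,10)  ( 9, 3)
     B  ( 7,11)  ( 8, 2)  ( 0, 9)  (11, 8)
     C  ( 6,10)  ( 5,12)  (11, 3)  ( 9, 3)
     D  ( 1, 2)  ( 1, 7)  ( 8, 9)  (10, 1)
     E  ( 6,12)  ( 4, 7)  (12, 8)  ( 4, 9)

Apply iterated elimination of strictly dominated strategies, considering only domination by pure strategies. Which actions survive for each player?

Survivors P1:{A,C,E} P2:{P,Q,R}

P2 drop S (P beats it: A:9>3 B:11>8 C:10>3 D:2>1 E:12>9)
P1 drop B (A beats it: P:9>7 Q:10>8 R:2>0)
P1 drop D (C beats it: P:6>1 Q:5>1 R:11>8)
P1→{A,C,E} P2→{P,Q,R}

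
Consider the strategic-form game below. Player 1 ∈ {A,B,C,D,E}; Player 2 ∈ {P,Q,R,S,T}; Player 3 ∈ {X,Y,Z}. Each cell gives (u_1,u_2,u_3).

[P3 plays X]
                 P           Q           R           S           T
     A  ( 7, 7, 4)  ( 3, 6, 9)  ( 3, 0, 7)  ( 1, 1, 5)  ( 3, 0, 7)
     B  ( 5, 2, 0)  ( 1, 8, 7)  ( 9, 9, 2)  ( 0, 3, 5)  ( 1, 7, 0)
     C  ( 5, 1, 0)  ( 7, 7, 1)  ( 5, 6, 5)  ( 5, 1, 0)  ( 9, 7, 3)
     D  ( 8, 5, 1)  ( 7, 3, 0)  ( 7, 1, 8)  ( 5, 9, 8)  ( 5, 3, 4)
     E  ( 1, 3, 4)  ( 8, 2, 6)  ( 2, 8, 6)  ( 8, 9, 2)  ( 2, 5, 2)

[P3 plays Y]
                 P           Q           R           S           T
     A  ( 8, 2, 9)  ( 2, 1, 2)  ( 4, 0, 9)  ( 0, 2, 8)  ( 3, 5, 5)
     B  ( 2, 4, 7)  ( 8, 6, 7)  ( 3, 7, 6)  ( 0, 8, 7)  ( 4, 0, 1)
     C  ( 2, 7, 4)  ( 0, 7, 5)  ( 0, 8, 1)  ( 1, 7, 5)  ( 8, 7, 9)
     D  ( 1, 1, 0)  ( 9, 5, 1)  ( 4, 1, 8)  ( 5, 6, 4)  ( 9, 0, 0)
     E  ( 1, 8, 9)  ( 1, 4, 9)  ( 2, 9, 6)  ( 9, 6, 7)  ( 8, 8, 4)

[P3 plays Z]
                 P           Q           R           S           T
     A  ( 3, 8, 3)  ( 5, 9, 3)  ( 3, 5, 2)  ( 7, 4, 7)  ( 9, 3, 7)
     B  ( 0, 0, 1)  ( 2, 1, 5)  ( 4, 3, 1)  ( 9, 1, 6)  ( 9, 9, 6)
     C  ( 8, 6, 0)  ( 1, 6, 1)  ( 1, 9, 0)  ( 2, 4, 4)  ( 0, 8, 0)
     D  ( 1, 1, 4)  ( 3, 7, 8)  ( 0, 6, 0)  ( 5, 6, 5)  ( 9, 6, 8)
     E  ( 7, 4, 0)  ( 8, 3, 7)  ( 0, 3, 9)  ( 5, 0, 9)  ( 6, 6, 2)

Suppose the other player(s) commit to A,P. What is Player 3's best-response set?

u_3(X vs A,P) = 4
u_3(Y vs A,P) = 9
u_3(Z vs A,P) = 3
max payoff 9 at {Y}

argmax u_3 = {Y}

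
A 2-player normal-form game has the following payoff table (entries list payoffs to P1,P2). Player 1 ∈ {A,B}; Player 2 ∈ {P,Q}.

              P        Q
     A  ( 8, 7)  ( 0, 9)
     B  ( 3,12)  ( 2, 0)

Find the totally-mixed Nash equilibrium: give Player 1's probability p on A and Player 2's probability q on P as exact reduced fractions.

P1 indiff ⇒ q·8+(1-q)·0 = q·3+(1-q)·2 ⇒ q(5) = (1-q)(2) ⇒ q = 2/7
P2 indiff ⇒ p·7+(1-p)·12 = p·9+(1-p)·0 ⇒ p(-2) = (1-p)(-12) ⇒ p = 6/7

(p,q) = (6/7, 2/7)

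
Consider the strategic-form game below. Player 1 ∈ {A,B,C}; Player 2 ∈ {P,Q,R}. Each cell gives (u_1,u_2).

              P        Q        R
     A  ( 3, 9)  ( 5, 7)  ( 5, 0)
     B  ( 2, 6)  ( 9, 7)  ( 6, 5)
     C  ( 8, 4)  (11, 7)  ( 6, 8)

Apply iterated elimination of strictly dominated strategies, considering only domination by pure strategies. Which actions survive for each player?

Survivors P1:{B,C} P2:{Q,R}

P1 drop A (C beats it: P:8>3 Q:11>5 R:6>5)
P2 drop P (Q beats it: B:7>6 C:7>4)
P1→{B,C} P2→{Q,R}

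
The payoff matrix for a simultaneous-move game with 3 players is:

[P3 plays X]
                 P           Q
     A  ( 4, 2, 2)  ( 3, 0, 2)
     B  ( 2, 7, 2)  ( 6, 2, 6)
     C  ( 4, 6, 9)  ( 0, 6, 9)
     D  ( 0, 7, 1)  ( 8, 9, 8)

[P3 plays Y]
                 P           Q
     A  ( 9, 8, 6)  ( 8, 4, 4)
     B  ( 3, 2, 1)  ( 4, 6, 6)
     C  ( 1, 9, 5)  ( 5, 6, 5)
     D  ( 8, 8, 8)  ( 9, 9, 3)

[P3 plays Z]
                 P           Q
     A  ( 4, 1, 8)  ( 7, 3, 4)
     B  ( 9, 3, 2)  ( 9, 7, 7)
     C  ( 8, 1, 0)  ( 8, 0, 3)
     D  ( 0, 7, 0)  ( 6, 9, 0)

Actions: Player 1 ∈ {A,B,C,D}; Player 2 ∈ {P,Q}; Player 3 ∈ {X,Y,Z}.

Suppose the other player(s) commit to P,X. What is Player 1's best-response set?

u_1(A vs P,X) = 4
u_1(B vs P,X) = 2
u_1(C vs P,X) = 4
u_1(D vs P,X) = 0
max payoff 4 at {A,C}

argmax u_1 = {A,C}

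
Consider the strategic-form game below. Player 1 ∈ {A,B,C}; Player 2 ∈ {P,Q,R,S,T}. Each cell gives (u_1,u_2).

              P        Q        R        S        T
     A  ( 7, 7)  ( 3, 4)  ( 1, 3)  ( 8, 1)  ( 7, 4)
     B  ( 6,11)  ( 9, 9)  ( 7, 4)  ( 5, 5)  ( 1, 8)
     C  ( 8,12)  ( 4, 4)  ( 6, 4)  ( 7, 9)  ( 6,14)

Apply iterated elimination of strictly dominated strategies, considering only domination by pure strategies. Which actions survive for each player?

P2 drop Q (P beats it: A:7>4 B:11>9 C:12>4)
P2 drop R (P beats it: A:7>3 B:11>4 C:12>4)
P1 drop B (A beats it: P:7>6 S:8>5 T:7>1)
P2 drop S (P beats it: A:7>1 C:12>9)
P1→{A,C} P2→{P,T}

Survivors P1:{A,C} P2:{P,T}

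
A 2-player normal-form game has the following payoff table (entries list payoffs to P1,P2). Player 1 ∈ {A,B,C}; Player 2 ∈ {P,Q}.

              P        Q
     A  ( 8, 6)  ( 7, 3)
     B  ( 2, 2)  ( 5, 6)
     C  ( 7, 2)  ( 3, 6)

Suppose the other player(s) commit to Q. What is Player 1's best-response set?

argmax u_1 = {A}

u_1(A vs Q) = 7
u_1(B vs Q) = 5
u_1(C vs Q) = 3
max payoff 7 at {A}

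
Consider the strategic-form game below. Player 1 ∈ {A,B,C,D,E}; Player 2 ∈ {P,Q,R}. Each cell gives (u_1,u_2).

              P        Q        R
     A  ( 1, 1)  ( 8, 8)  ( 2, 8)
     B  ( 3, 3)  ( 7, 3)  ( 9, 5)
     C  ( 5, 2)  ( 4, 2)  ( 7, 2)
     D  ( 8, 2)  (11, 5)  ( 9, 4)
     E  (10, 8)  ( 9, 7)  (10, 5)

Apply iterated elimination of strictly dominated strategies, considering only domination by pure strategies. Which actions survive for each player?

P1 drop A (D beats it: P:8>1 Q:11>8 R:9>2)
P1 drop B (E beats it: P:10>3 Q:9>7 R:10>9)
P1 drop C (D beats it: P:8>5 Q:11>4 R:9>7)
P2 drop R (Q beats it: D:5>4 E:7>5)
P1→{D,E} P2→{P,Q}

Remaining: P1:{D,E} P2:{P,Q}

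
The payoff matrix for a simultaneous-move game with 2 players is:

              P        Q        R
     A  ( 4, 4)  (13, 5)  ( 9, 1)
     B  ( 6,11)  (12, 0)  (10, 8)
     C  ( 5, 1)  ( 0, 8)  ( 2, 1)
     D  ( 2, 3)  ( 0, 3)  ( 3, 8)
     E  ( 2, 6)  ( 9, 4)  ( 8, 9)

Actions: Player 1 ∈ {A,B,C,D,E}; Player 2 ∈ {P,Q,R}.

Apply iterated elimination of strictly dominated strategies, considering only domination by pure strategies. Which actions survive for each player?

Survivors P1:{A,B} P2:{P,Q}

P1 drop C (B beats it: P:6>5 Q:12>0 R:10>2)
P1 drop D (A beats it: P:4>2 Q:13>0 R:9>3)
P1 drop E (A beats it: P:4>2 Q:13>9 R:9>8)
P2 drop R (P beats it: A:4>1 B:11>8)
P1→{A,B} P2→{P,Q}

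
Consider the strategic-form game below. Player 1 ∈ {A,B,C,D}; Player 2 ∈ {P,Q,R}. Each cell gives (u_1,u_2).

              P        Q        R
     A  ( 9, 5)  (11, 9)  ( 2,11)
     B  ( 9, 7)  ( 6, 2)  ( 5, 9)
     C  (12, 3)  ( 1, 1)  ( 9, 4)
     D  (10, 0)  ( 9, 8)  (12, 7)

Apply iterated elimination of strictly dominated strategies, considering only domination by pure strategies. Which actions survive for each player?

IESDS → P1:{A,D} P2:{Q,R}

P1 drop B (D beats it: P:10>9 Q:9>6 R:12>5)
P2 drop P (R beats it: A:11>5 C:4>3 D:7>0)
P1 drop C (D beats it: Q:9>1 R:12>9)
P1→{A,D} P2→{Q,R}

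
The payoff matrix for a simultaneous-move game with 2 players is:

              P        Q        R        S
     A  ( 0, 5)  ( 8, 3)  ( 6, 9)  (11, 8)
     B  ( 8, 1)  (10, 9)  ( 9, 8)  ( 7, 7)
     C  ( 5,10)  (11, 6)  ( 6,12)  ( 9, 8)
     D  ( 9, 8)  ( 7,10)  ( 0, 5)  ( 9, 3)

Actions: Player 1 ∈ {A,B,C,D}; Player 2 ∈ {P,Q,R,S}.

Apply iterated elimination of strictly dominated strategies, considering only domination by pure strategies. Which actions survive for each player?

IESDS → P1:{B,C,D} P2:{P,Q,R}

P2 drop S (R beats it: A:9>8 B:8>7 C:12>8 D:5>3)
P1 drop A (B beats it: P:8>0 Q:10>8 R:9>6)
P1→{B,C,D} P2→{P,Q,R}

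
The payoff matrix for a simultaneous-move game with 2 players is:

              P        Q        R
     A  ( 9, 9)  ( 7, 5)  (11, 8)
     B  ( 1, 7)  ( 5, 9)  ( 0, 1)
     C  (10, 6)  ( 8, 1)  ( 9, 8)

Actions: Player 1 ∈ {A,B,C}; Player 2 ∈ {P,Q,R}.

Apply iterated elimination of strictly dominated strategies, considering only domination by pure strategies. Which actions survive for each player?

P1 drop B (A beats it: P:9>1 Q:7>5 R:11>0)
P2 drop Q (P beats it: A:9>5 C:6>1)
P1→{A,C} P2→{P,R}

Survivors P1:{A,C} P2:{P,R}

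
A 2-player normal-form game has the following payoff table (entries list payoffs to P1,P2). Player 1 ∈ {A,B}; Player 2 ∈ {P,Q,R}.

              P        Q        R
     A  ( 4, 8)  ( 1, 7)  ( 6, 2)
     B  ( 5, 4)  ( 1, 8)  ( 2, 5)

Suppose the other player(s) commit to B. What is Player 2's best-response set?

P2 best: {Q}

u_2(P vs B) = 4
u_2(Q vs B) = 8
u_2(R vs B) = 5
max payoff 8 at {Q}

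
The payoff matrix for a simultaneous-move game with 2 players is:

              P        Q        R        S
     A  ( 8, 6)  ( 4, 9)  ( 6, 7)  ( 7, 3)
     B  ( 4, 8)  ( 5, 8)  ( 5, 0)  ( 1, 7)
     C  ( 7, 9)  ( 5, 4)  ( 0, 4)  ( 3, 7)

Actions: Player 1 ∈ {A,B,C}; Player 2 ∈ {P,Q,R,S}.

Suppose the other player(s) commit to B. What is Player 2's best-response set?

BR_2 = {P,Q}

u_2(P vs B) = 8
u_2(Q vs B) = 8
u_2(R vs B) = 0
u_2(S vs B) = 7
max payoff 8 at {P,Q}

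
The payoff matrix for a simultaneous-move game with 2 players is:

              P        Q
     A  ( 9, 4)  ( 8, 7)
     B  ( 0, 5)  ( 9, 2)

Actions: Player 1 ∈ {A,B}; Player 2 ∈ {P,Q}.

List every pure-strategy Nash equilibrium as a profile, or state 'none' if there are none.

(A,P): not NE [P2→Q gives 7>4]
(A,Q): not NE [P1→B gives 9>8]
(B,P): not NE [P1→A gives 9>0]
(B,Q): not NE [P2→P gives 5>2]

No pure NE.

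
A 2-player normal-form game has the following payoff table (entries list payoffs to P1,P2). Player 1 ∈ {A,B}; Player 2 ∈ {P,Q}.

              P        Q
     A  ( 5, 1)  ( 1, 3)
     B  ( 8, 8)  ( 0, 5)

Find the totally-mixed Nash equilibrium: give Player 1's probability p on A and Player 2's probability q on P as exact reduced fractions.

P1 indiff ⇒ q·5+(1-q)·1 = q·8+(1-q)·0 ⇒ q(-3) = (1-q)(-1) ⇒ q = 1/4
P2 indiff ⇒ p·1+(1-p)·8 = p·3+(1-p)·5 ⇒ p(-2) = (1-p)(-3) ⇒ p = 3/5

p=3/5, q=1/4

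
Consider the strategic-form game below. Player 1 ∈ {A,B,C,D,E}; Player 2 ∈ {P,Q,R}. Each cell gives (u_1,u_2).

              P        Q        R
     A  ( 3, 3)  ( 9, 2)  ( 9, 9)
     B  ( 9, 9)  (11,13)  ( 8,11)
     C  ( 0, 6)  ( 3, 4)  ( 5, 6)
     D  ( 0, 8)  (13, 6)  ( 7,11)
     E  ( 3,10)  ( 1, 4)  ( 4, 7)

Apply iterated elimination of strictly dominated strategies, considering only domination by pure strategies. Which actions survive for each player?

Remaining: P1:{A,B,D} P2:{Q,R}

P1 drop C (A beats it: P:3>0 Q:9>3 R:9>5)
P1 drop E (B beats it: P:9>3 Q:11>1 R:8>4)
P2 drop P (R beats it: A:9>3 B:11>9 D:11>8)
P1→{A,B,D} P2→{Q,R}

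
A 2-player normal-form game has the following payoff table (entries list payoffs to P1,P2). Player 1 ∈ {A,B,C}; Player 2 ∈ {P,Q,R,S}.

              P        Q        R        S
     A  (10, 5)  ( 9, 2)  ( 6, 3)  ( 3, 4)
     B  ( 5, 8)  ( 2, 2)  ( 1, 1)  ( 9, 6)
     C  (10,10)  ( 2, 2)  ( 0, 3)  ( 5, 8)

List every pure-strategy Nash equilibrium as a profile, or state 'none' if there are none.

(A,P): NE
(A,Q): not NE [P2→P gives 5>2]
(A,R): not NE [P2→P gives 5>3]
(A,S): not NE [P1→B gives 9>3; P2→P gives 5>4]
(B,P): not NE [P1→C gives 10>5]
(B,Q): not NE [P1→A gives 9>2; P2→P gives 8>2]
(B,R): not NE [P1→A gives 6>1; P2→P gives 8>1]
(B,S): not NE [P2→P gives 8>6]
(C,P): NE
(C,Q): not NE [P1→A gives 9>2; P2→P gives 10>2]
(C,R): not NE [P1→A gives 6>0; P2→P gives 10>3]
(C,S): not NE [P1→B gives 9>5; P2→P gives 10>8]

NE set: (A,P), (C,P)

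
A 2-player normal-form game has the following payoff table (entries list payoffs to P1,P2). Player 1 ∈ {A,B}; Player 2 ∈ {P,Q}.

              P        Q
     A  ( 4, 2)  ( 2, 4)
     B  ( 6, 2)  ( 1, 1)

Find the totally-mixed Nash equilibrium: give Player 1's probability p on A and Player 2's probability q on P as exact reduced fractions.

P1 indiff ⇒ q·4+(1-q)·2 = q·6+(1-q)·1 ⇒ q(-2) = (1-q)(-1) ⇒ q = 1/3
P2 indiff ⇒ p·2+(1-p)·2 = p·4+(1-p)·1 ⇒ p(-2) = (1-p)(-1) ⇒ p = 1/3

P1 mixes 1/3 on A; P2 mixes 1/3 on P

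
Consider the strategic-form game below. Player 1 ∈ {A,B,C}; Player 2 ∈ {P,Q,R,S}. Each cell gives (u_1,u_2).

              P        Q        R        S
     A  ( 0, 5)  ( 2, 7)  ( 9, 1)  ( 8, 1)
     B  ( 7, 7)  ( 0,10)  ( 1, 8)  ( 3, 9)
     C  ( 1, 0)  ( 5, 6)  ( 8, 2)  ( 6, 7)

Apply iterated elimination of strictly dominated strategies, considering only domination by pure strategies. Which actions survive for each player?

P2 drop P (Q beats it: A:7>5 B:10>7 C:6>0)
P1 drop B (A beats it: Q:2>0 R:9>1 S:8>3)
P2 drop R (Q beats it: A:7>1 C:6>2)
P1→{A,C} P2→{Q,S}

IESDS → P1:{A,C} P2:{Q,S}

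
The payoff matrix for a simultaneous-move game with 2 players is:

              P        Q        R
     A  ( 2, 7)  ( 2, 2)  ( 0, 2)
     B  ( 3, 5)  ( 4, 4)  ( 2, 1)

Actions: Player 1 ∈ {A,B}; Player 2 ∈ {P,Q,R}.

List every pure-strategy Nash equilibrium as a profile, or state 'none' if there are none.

(A,P): not NE [P1→B gives 3>2]
(A,Q): not NE [P1→B gives 4>2; P2→P gives 7>2]
(A,R): not NE [P1→B gives 2>0; P2→P gives 7>2]
(B,P): NE
(B,Q): not NE [P2→P gives 5>4]
(B,R): not NE [P2→P gives 5>1]

Nash profiles: (B,P)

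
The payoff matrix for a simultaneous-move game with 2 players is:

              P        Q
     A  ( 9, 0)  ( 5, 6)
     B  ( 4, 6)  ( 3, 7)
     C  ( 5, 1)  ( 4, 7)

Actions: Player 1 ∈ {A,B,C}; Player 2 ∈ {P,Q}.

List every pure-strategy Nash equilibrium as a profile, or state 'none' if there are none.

(A,P): not NE [P2→Q gives 6>0]
(A,Q): NE
(B,P): not NE [P1→A gives 9>4; P2→Q gives 7>6]
(B,Q): not NE [P1→A gives 5>3]
(C,P): not NE [P1→A gives 9>5; P2→Q gives 7>1]
(C,Q): not NE [P1→A gives 5>4]

PSNE = {(A,Q)}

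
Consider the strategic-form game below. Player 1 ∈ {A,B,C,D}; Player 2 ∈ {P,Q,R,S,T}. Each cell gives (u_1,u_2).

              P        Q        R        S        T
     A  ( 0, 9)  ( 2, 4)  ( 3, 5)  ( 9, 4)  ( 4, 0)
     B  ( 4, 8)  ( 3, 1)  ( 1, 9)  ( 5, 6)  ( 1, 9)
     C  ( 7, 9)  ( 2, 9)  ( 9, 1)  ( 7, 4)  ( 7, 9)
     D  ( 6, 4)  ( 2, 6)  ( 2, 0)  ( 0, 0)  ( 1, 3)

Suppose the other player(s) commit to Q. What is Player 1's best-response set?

u_1(A vs Q) = 2
u_1(B vs Q) = 3
u_1(C vs Q) = 2
u_1(D vs Q) = 2
max payoff 3 at {B}

argmax u_1 = {B}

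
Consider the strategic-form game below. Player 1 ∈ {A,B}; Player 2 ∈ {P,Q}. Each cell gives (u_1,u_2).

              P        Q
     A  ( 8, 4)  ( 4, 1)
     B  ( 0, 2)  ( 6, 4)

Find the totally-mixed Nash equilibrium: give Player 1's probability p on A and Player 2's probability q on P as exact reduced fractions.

(p,q) = (2/5, 1/5)

P1 indiff ⇒ q·8+(1-q)·4 = q·0+(1-q)·6 ⇒ q(8) = (1-q)(2) ⇒ q = 1/5
P2 indiff ⇒ p·4+(1-p)·2 = p·1+(1-p)·4 ⇒ p(3) = (1-p)(2) ⇒ p = 2/5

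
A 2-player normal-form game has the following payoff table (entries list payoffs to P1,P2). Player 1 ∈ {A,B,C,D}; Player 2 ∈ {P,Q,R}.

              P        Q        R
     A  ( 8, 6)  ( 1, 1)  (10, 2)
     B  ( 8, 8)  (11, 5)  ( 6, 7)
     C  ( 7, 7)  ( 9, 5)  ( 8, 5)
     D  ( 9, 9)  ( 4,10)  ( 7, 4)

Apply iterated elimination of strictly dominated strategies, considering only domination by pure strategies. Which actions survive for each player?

Remaining: P1:{B,D} P2:{P,Q}

P2 drop R (P beats it: A:6>2 B:8>7 C:7>5 D:9>4)
P1 drop A (D beats it: P:9>8 Q:4>1)
P1 drop C (B beats it: P:8>7 Q:11>9)
P1→{B,D} P2→{P,Q}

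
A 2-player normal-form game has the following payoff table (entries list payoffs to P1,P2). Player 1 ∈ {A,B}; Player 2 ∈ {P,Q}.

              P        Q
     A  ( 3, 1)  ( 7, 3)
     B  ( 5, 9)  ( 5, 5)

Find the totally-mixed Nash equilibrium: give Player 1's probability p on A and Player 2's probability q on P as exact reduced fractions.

P1 indiff ⇒ q·3+(1-q)·7 = q·5+(1-q)·5 ⇒ q(-2) = (1-q)(-2) ⇒ q = 1/2
P2 indiff ⇒ p·1+(1-p)·9 = p·3+(1-p)·5 ⇒ p(-2) = (1-p)(-4) ⇒ p = 2/3

p=2/3, q=1/2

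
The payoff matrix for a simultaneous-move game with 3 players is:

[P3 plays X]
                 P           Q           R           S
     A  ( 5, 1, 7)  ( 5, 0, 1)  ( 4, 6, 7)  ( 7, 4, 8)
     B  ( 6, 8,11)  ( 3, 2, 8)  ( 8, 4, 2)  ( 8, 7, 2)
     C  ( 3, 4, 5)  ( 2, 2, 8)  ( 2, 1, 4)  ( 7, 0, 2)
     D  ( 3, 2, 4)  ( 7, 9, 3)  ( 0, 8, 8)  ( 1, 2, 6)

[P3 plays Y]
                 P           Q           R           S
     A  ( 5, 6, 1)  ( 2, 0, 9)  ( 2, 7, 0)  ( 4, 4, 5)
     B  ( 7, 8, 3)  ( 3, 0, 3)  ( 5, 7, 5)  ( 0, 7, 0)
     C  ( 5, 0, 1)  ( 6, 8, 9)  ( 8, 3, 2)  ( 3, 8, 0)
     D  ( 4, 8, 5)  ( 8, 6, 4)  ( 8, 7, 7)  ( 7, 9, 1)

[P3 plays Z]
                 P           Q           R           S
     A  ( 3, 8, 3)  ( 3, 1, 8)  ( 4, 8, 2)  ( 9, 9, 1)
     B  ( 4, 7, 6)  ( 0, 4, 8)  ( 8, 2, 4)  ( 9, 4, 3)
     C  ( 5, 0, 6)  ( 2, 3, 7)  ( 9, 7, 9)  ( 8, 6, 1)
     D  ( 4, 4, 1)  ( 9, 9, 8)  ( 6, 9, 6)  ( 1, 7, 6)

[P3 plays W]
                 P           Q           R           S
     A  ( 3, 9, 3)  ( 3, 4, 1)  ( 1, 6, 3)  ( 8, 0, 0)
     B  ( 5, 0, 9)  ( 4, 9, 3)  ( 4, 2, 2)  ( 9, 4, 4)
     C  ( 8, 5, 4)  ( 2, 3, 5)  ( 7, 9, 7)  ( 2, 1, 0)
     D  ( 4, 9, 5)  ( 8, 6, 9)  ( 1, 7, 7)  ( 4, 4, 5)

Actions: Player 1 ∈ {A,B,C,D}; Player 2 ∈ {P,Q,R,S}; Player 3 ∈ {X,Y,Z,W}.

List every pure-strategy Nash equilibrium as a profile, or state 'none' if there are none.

(A,P,X): not NE [P1→B gives 6>5; P2→R gives 6>1]
(A,P,Y): not NE [P1→B gives 7>5; P2→R gives 7>6; P3→X gives 7>1]
(A,P,Z): not NE [P1→C gives 5>3; P2→S gives 9>8; P3→X gives 7>3]
(A,P,W): not NE [P1→C gives 8>3; P3→X gives 7>3]
(A,Q,X): not NE [P1→D gives 7>5; P2→R gives 6>0; P3→Y gives 9>1]
(A,Q,Y): not NE [P1→D gives 8>2; P2→R gives 7>0]
(A,Q,Z): not NE [P1→D gives 9>3; P2→S gives 9>1; P3→Y gives 9>8]
(A,Q,W): not NE [P1→D gives 8>3; P2→P gives 9>4; P3→Y gives 9>1]
(A,R,X): not NE [P1→B gives 8>4]
(A,R,Y): not NE [P1→D gives 8>2; P3→X gives 7>0]
(A,R,Z): not NE [P1→C gives 9>4; P2→S gives 9>8; P3→X gives 7>2]
(A,R,W): not NE [P1→C gives 7>1; P2→P gives 9>6; P3→X gives 7>3]
(A,S,X): not NE [P1→B gives 8>7; P2→R gives 6>4]
(A,S,Y): not NE [P1→D gives 7>4; P2→R gives 7>4; P3→X gives 8>5]
(A,S,Z): not NE [P3→X gives 8>1]
(A,S,W): not NE [P1→B gives 9>8; P2→P gives 9>0; P3→X gives 8>0]
(B,P,X): NE
(B,P,Y): not NE [P3→X gives 11>3]
(B,P,Z): not NE [P1→C gives 5>4; P3→X gives 11>6]
(B,P,W): not NE [P1→C gives 8>5; P2→Q gives 9>0; P3→X gives 11>9]
(B,Q,X): not NE [P1→D gives 7>3; P2→P gives 8>2]
(B,Q,Y): not NE [P1→D gives 8>3; P2→P gives 8>0; P3→Z gives 8>3]
(B,Q,Z): not NE [P1→D gives 9>0; P2→P gives 7>4]
(B,Q,W): not NE [P1→D gives 8>4; P3→Z gives 8>3]
(B,R,X): not NE [P2→P gives 8>4; P3→Y gives 5>2]
(B,R,Y): not NE [P1→D gives 8>5; P2→P gives 8>7]
(B,R,Z): not NE [P1→C gives 9>8; P2→P gives 7>2; P3→Y gives 5>4]
(B,R,W): not NE [P1→C gives 7>4; P2→Q gives 9>2; P3→Y gives 5>2]
(B,S,X): not NE [P2→P gives 8>7; P3→W gives 4>2]
(B,S,Y): not NE [P1→D gives 7>0; P2→P gives 8>7; P3→W gives 4>0]
(B,S,Z): not NE [P2→P gives 7>4; P3→W gives 4>3]
(B,S,W): not NE [P2→Q gives 9>4]
(C,P,X): not NE [P1→B gives 6>3; P3→Z gives 6>5]
(C,P,Y): not NE [P1→B gives 7>5; P2→S gives 8>0; P3→Z gives 6>1]
(C,P,Z): not NE [P2→R gives 7>0]
(C,P,W): not NE [P2→R gives 9>5; P3→Z gives 6>4]
(C,Q,X): not NE [P1→D gives 7>2; P2→P gives 4>2; P3→Y gives 9>8]
(C,Q,Y): not NE [P1→D gives 8>6]
(C,Q,Z): not NE [P1→D gives 9>2; P2→R gives 7>3; P3→Y gives 9>7]
(C,Q,W): not NE [P1→D gives 8>2; P2→R gives 9>3; P3→Y gives 9>5]
(C,R,X): not NE [P1→B gives 8>2; P2→P gives 4>1; P3→Z gives 9>4]
(C,R,Y): not NE [P2→S gives 8>3; P3→Z gives 9>2]
(C,R,Z): NE
(C,R,W): not NE [P3→Z gives 9>7]
(C,S,X): not NE [P1→B gives 8>7; P2→P gives 4>0]
(C,S,Y): not NE [P1→D gives 7>3; P3→X gives 2>0]
(C,S,Z): not NE [P1→B gives 9>8; P2→R gives 7>6; P3→X gives 2>1]
(C,S,W): not NE [P1→B gives 9>2; P2→R gives 9>1; P3→X gives 2>0]
(D,P,X): not NE [P1→B gives 6>3; P2→Q gives 9>2; P3→W gives 5>4]
(D,P,Y): not NE [P1→B gives 7>4; P2→S gives 9>8]
(D,P,Z): not NE [P1→C gives 5>4; P2→R gives 9>4; P3→W gives 5>1]
(D,P,W): not NE [P1→C gives 8>4]
(D,Q,X): not NE [P3→W gives 9>3]
(D,Q,Y): not NE [P2→S gives 9>6; P3→W gives 9>4]
(D,Q,Z): not NE [P3→W gives 9>8]
(D,Q,W): not NE [P2→P gives 9>6]
(D,R,X): not NE [P1→B gives 8>0; P2→Q gives 9>8]
(D,R,Y): not NE [P2→S gives 9>7; P3→X gives 8>7]
(D,R,Z): not NE [P1→C gives 9>6; P3→X gives 8>6]
(D,R,W): not NE [P1→C gives 7>1; P2→P gives 9>7; P3→X gives 8>7]
(D,S,X): not NE [P1→B gives 8>1; P2→Q gives 9>2]
(D,S,Y): not NE [P3→Z gives 6>1]
(D,S,Z): not NE [P1→B gives 9>1; P2→R gives 9>7]
(D,S,W): not NE [P1→B gives 9>4; P2→P gives 9>4; P3→Z gives 6>5]

NE set: (B,P,X), (C,R,Z)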